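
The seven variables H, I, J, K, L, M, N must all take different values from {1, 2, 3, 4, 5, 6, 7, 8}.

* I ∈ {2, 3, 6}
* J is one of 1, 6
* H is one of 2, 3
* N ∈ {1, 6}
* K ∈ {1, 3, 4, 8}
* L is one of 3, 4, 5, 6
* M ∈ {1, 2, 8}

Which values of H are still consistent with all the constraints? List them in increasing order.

2, 3

The 7 variables draw from only 7 values {1, 2, 3, 4, 5, 6, 8}, so each is used; only L can be 5, hence L = 5.
The 6 still-open variables together cover exactly {1, 2, 3, 4, 6, 8} — 6 values for 6 variables — and 4 appears only in K's list, so K = 4.
Among the 5 still-open variables, 8 fits only M (and all 5 values in {1, 2, 3, 6, 8} must be used), so M = 8.
J and N share exactly the 2 values {1, 6}; by pigeonhole those values go to them, so strike 1, 6 from I.
No further eliminations apply; H can still be any of 2, 3.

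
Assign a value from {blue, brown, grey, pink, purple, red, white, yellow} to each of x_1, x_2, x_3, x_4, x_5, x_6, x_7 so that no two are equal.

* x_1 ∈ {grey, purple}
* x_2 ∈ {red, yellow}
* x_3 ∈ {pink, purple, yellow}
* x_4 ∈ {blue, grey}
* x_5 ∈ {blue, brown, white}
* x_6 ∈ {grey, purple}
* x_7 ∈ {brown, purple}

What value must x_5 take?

x_1 and x_6 between them cover only {grey, purple} — a naked pair. Remove those values from x_3, x_4, x_7.
x_4's domain is down to {blue}, so x_4 = blue. Eliminate blue elsewhere: x_5.
x_7 must be brown (only option left). So x_5 can't be brown.
So x_5 = white.

white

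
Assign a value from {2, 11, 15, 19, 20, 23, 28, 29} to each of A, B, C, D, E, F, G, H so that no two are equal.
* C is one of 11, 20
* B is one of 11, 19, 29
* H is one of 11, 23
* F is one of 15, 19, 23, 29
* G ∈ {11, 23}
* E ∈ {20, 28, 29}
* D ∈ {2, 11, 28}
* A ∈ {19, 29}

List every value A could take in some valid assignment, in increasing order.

Among the 8 variables, 2 fits only D (and all 8 values in {2, 11, 15, 19, 20, 23, 28, 29} must be used), so D = 2.
Among the 7 still-open variables, 15 fits only F (and all 7 values in {11, 15, 19, 20, 23, 28, 29} must be used), so F = 15.
Among the 6 still-open variables, 28 fits only E (and all 6 values in {11, 19, 20, 23, 28, 29} must be used), so E = 28.
The 5 still-open variables draw from only 5 values {11, 19, 20, 23, 29}, so each is used; only C can be 20, hence C = 20.
G and H share exactly the 2 values {11, 23}; by pigeonhole those values go to them, so strike 11, 23 from B.
No further eliminations apply; A can still be any of 19, 29.

19, 29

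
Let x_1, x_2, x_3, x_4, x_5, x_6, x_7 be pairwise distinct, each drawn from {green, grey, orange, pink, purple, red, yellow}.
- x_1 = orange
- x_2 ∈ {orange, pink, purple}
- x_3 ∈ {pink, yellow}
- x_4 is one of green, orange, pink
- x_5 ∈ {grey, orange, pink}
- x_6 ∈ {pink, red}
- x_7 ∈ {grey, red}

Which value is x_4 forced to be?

x_1 has just one choice, so x_1 = orange. Eliminate orange elsewhere: x_2, x_4, x_5.
The 6 still-open variables draw from only 6 values {green, grey, pink, purple, red, yellow}, so each is used; only x_4 can be green, hence x_4 = green.

green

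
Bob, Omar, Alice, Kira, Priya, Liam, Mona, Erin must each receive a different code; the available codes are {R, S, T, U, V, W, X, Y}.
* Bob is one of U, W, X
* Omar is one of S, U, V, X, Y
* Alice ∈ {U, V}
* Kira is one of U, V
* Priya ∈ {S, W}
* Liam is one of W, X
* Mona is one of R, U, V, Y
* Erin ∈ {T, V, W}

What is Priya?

S

The 8 variables draw from only 8 values {R, S, T, U, V, W, X, Y}, so each is used; only Mona can be R, hence Mona = R.
The 7 still-open variables together cover exactly {S, T, U, V, W, X, Y} — 7 values for 7 variables — and T appears only in Erin's list, so Erin = T.
The 6 still-open variables draw from only 6 values {S, U, V, W, X, Y}, so each is used; only Omar can be Y, hence Omar = Y.
The 5 still-open variables draw from only 5 values {S, U, V, W, X}, so each is used; only Priya can be S, hence Priya = S.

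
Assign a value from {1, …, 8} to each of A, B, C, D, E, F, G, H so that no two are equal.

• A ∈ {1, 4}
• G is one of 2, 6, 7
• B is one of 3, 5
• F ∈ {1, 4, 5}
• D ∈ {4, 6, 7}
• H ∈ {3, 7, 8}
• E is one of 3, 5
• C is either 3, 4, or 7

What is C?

Among the 8 variables, 2 fits only G (and all 8 values in {1, 2, 3, 4, 5, 6, 7, 8} must be used), so G = 2.
Among the 7 still-open variables, 6 fits only D (and all 7 values in {1, 3, 4, 5, 6, 7, 8} must be used), so D = 6.
The 6 still-open variables draw from only 6 values {1, 3, 4, 5, 7, 8}, so each is used; only H can be 8, hence H = 8.
The 5 still-open variables draw from only 5 values {1, 3, 4, 5, 7}, so each is used; only C can be 7, hence C = 7.

7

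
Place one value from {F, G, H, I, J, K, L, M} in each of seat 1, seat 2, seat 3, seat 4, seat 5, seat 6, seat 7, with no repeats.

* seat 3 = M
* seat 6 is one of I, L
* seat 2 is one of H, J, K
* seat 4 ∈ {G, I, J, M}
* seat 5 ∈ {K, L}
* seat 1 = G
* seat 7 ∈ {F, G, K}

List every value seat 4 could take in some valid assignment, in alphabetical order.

seat 1 must be G (only option left). Strike G from seat 4, seat 7.
That leaves seat 3 = M. Eliminate M elsewhere: seat 4.
No further eliminations apply; seat 4 can still be any of I, J.

I, J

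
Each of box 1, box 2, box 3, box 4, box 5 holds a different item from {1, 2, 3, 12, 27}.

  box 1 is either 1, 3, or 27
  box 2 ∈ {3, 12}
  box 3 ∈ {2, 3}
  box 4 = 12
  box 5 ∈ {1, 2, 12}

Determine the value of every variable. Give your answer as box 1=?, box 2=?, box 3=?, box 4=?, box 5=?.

box 4's domain is down to {12}, so box 4 = 12. So box 2, box 5 can't be 12.
That leaves box 2 = 3. So box 1, box 3 can't be 3.
That leaves box 3 = 2. Eliminate 2 elsewhere: box 5.
box 5's domain is down to {1}, so box 5 = 1. Strike 1 from box 1.
box 1 must be 27 (only option left).

box 1=27, box 2=3, box 3=2, box 4=12, box 5=1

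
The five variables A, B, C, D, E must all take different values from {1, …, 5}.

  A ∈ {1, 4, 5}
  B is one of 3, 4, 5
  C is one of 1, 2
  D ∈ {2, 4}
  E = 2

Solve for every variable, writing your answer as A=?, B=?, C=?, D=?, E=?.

E has just one choice, so E = 2. So C, D can't be 2.
C's domain is down to {1}, so C = 1. Strike 1 from A.
D must be 4 (only option left). So A, B can't be 4.
A has just one choice, so A = 5. Strike 5 from B.
That leaves B = 3.

A=5, B=3, C=1, D=4, E=2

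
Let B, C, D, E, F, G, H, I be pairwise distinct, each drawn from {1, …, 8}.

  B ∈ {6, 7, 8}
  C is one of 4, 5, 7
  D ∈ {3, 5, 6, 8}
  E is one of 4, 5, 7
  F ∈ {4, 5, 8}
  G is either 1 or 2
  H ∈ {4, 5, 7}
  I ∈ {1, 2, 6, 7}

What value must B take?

The 8 variables together cover exactly {1, 2, 3, 4, 5, 6, 7, 8} — 8 values for 8 variables — and 3 appears only in D's list, so D = 3.
C, E, H share exactly the 3 values {4, 5, 7}; by pigeonhole those values go to them, so strike 4, 5, 7 from B, F, I.
F must be 8 (only option left). So B can't be 8.
So B = 6.

6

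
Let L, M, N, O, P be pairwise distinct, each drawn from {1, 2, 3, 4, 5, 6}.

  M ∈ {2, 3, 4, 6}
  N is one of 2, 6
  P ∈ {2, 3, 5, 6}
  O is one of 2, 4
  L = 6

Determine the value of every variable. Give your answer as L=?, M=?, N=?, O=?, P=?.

L=6, M=3, N=2, O=4, P=5

L's domain is down to {6}, so L = 6. Strike 6 from M, N, P.
That leaves N = 2. So M, O, P can't be 2.
O has just one choice, so O = 4. Strike 4 from M.
M must be 3 (only option left). Strike 3 from P.
P's domain is down to {5}, so P = 5.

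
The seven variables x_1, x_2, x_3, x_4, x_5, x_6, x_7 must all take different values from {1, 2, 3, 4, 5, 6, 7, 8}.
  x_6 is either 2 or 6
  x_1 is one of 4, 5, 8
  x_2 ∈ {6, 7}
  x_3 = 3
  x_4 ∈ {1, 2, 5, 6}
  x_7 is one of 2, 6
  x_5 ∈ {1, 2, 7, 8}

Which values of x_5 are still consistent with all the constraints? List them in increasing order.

x_3 must be 3 (only option left).
x_6 and x_7 share exactly the 2 values {2, 6}; by pigeonhole those values go to them, so strike 2, 6 from x_2, x_4, x_5.
That leaves x_2 = 7. Eliminate 7 elsewhere: x_5.
No further eliminations apply; x_5 can still be any of 1, 8.

1, 8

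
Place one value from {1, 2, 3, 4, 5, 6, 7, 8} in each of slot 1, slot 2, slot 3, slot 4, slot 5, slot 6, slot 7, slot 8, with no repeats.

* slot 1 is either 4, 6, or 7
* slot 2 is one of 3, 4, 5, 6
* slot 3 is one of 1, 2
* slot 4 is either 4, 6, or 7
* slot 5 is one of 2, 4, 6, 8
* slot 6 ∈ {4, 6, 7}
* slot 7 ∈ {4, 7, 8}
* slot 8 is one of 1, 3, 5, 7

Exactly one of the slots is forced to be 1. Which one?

slot 1, slot 4, slot 6 share exactly the 3 values {4, 6, 7}; by pigeonhole those values go to them, so strike 4, 6, 7 from slot 2, slot 5, slot 7, slot 8.
slot 7 must be 8 (only option left). Eliminate 8 elsewhere: slot 5.
That leaves slot 5 = 2. So slot 3 can't be 2.
So 1 goes to slot 3.

slot 3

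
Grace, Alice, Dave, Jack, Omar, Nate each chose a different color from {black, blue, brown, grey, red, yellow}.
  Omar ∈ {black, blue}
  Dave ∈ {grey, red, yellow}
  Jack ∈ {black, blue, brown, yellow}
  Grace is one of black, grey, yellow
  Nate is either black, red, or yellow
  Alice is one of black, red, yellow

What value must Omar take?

blue

The 6 variables draw from only 6 values {black, blue, brown, grey, red, yellow}, so each is used; only Jack can be brown, hence Jack = brown.
Among the 5 still-open variables, blue fits only Omar (and all 5 values in {black, blue, grey, red, yellow} must be used), so Omar = blue.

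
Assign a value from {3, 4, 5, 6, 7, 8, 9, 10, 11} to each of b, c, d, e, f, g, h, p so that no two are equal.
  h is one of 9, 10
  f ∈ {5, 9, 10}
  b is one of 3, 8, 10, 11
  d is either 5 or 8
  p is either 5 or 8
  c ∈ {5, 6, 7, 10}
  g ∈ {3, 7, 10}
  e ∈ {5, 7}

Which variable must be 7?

The 8 variables together cover exactly {3, 5, 6, 7, 8, 9, 10, 11} — 8 values for 8 variables — and 6 appears only in c's list, so c = 6.
The 7 still-open variables draw from only 7 values {3, 5, 7, 8, 9, 10, 11}, so each is used; only b can be 11, hence b = 11.
The 6 still-open variables draw from only 6 values {3, 5, 7, 8, 9, 10}, so each is used; only g can be 3, hence g = 3.
The 5 still-open variables together cover exactly {5, 7, 8, 9, 10} — 5 values for 5 variables — and 7 appears only in e's list, so e = 7.

e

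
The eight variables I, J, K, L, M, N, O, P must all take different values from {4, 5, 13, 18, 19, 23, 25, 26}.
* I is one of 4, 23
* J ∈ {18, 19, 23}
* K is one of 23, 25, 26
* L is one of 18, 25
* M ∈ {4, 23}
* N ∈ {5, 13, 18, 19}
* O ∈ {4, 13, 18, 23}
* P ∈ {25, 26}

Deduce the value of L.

Among the 8 variables, 5 fits only N (and all 8 values in {4, 5, 13, 18, 19, 23, 25, 26} must be used), so N = 5.
The 7 still-open variables together cover exactly {4, 13, 18, 19, 23, 25, 26} — 7 values for 7 variables — and 13 appears only in O's list, so O = 13.
The 6 still-open variables together cover exactly {4, 18, 19, 23, 25, 26} — 6 values for 6 variables — and 19 appears only in J's list, so J = 19.
Among the 5 still-open variables, 18 fits only L (and all 5 values in {4, 18, 23, 25, 26} must be used), so L = 18.

18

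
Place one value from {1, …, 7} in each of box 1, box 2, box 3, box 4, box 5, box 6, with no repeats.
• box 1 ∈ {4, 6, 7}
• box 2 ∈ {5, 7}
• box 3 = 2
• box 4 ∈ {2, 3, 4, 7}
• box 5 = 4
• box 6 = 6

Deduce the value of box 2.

5

box 3 has just one choice, so box 3 = 2. Eliminate 2 elsewhere: box 4.
box 5 has just one choice, so box 5 = 4. Remove 4 from box 1, box 4.
That leaves box 6 = 6. Remove 6 from box 1.
box 1 has just one choice, so box 1 = 7. Remove 7 from box 2, box 4.
So box 2 = 5.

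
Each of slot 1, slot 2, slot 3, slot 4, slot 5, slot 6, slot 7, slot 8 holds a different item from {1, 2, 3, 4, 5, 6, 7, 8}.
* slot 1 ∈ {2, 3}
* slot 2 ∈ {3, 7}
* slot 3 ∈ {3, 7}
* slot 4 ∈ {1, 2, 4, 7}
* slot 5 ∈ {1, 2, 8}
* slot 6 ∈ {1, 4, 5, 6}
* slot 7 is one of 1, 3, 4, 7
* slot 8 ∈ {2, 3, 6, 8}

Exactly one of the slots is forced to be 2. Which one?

slot 1

The 8 variables draw from only 8 values {1, 2, 3, 4, 5, 6, 7, 8}, so each is used; only slot 6 can be 5, hence slot 6 = 5.
The 7 still-open variables together cover exactly {1, 2, 3, 4, 6, 7, 8} — 7 values for 7 variables — and 6 appears only in slot 8's list, so slot 8 = 6.
The 6 still-open variables together cover exactly {1, 2, 3, 4, 7, 8} — 6 values for 6 variables — and 8 appears only in slot 5's list, so slot 5 = 8.
slot 2 and slot 3 share exactly the 2 values {3, 7}; by pigeonhole those values go to them, so strike 3, 7 from slot 1, slot 4, slot 7.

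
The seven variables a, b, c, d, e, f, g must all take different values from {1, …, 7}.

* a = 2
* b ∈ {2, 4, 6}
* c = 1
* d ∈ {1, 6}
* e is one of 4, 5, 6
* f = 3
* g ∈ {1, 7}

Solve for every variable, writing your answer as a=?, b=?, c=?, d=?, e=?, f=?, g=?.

a=2, b=4, c=1, d=6, e=5, f=3, g=7

a has just one choice, so a = 2. Eliminate 2 elsewhere: b.
c must be 1 (only option left). Eliminate 1 elsewhere: d, g.
d must be 6 (only option left). Eliminate 6 elsewhere: b, e.
That leaves f = 3.
That leaves g = 7.
b's domain is down to {4}, so b = 4. Eliminate 4 elsewhere: e.
e has just one choice, so e = 5.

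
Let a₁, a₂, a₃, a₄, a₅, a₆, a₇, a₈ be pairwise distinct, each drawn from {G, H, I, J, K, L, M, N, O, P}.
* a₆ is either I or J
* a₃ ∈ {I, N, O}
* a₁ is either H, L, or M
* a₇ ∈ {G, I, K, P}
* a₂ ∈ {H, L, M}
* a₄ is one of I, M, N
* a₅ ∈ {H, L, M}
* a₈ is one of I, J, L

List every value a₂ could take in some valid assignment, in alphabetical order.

a₁, a₂, a₅ share exactly the 3 values {H, L, M}; by pigeonhole those values go to them, so strike H, L, M from a₄, a₈.
a₆ and a₈ between them cover only {I, J} — a naked pair. Remove those values from a₃, a₄, a₇.
a₄'s domain is down to {N}, so a₄ = N. Eliminate N elsewhere: a₃.
a₃ has just one choice, so a₃ = O.
No further eliminations apply; a₂ can still be any of H, L, M.

H, L, M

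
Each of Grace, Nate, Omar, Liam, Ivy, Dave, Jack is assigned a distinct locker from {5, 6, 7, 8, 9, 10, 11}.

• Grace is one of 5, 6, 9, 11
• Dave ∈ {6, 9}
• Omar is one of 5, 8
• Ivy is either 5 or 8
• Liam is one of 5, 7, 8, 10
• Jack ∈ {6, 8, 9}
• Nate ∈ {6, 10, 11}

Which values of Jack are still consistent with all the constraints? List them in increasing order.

The 7 variables draw from only 7 values {5, 6, 7, 8, 9, 10, 11}, so each is used; only Liam can be 7, hence Liam = 7.
The 6 still-open variables together cover exactly {5, 6, 8, 9, 10, 11} — 6 values for 6 variables — and 10 appears only in Nate's list, so Nate = 10.
The 5 still-open variables together cover exactly {5, 6, 8, 9, 11} — 5 values for 5 variables — and 11 appears only in Grace's list, so Grace = 11.
Omar and Ivy share exactly the 2 values {5, 8}; by pigeonhole those values go to them, so strike 5, 8 from Jack.
No further eliminations apply; Jack can still be any of 6, 9.

6, 9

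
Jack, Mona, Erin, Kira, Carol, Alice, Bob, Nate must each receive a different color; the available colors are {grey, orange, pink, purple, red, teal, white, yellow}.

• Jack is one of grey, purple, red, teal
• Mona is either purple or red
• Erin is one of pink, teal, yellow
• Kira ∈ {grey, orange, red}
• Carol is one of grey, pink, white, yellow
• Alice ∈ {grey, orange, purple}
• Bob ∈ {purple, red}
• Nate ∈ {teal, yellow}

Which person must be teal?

The 8 variables draw from only 8 values {grey, orange, pink, purple, red, teal, white, yellow}, so each is used; only Carol can be white, hence Carol = white.
The 7 still-open variables together cover exactly {grey, orange, pink, purple, red, teal, yellow} — 7 values for 7 variables — and pink appears only in Erin's list, so Erin = pink.
The 6 still-open variables draw from only 6 values {grey, orange, purple, red, teal, yellow}, so each is used; only Nate can be yellow, hence Nate = yellow.
The 5 still-open variables together cover exactly {grey, orange, purple, red, teal} — 5 values for 5 variables — and teal appears only in Jack's list, so Jack = teal.

Jack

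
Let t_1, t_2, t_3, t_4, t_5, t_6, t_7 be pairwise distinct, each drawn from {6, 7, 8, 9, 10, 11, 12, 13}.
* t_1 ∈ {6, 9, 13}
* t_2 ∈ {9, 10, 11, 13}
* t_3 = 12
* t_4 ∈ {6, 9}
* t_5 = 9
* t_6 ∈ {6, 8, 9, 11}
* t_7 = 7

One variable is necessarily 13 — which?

t_3 has just one choice, so t_3 = 12.
t_5's domain is down to {9}, so t_5 = 9. Remove 9 from t_1, t_2, t_4, t_6.
t_7 must be 7 (only option left).
t_4's domain is down to {6}, so t_4 = 6. Remove 6 from t_1, t_6.
So 13 goes to t_1.

t_1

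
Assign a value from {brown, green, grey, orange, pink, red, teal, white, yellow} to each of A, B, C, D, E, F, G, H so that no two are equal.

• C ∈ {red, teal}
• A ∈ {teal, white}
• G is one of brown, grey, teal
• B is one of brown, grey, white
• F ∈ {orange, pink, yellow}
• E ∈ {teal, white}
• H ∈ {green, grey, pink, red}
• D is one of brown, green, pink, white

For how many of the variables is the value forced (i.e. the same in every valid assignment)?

The 2 variables A and E are confined to {teal, white}, which locks those values in; drop them from B, C, D, G.
C must be red (only option left). So H can't be red.
B and G between them cover only {brown, grey} — a naked pair. Remove those values from D, H.
D and H between them cover only {green, pink} — a naked pair. Remove those values from F.
Determined: C=red. The other variables each still have more than one consistent value. That makes 1.

1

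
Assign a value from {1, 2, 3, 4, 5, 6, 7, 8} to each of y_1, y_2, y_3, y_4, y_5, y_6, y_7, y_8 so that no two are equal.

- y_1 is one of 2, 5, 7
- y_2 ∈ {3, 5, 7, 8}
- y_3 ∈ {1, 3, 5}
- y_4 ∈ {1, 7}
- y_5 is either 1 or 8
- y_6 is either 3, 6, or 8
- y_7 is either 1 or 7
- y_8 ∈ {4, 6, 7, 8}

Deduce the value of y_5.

The 8 variables together cover exactly {1, 2, 3, 4, 5, 6, 7, 8} — 8 values for 8 variables — and 2 appears only in y_1's list, so y_1 = 2.
Among the 7 still-open variables, 4 fits only y_8 (and all 7 values in {1, 3, 4, 5, 6, 7, 8} must be used), so y_8 = 4.
The 6 still-open variables draw from only 6 values {1, 3, 5, 6, 7, 8}, so each is used; only y_6 can be 6, hence y_6 = 6.
y_4 and y_7 share exactly the 2 values {1, 7}; by pigeonhole those values go to them, so strike 1, 7 from y_2, y_3, y_5.
So y_5 = 8.

8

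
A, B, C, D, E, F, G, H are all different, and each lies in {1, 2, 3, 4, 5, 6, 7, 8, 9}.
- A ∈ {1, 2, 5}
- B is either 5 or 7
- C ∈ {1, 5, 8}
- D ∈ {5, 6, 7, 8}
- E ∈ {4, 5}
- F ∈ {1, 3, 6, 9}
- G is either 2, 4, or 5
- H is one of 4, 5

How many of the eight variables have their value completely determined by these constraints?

5

The 2 variables E and H are confined to {4, 5}, which locks those values in; drop them from A, B, C, D, G.
That leaves B = 7. Strike 7 from D.
G has just one choice, so G = 2. Eliminate 2 elsewhere: A.
A must be 1 (only option left). Eliminate 1 elsewhere: C, F.
C has just one choice, so C = 8. Remove 8 from D.
That leaves D = 6. So F can't be 6.
Determined: A=1, B=7, C=8, D=6, G=2. The other variables each still have more than one consistent value. That makes 5.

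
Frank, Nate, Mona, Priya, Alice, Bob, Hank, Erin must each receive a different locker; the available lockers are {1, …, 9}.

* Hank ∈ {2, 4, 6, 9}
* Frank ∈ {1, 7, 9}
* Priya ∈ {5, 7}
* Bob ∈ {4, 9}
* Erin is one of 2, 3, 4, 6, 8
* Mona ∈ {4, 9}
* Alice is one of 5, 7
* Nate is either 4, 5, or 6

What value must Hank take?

Mona and Bob between them cover only {4, 9} — a naked pair. Remove those values from Frank, Nate, Hank, Erin.
The 2 variables Priya and Alice are confined to {5, 7}, which locks those values in; drop them from Frank, Nate.
Frank's domain is down to {1}, so Frank = 1.
Nate must be 6 (only option left). So Hank, Erin can't be 6.
So Hank = 2.

2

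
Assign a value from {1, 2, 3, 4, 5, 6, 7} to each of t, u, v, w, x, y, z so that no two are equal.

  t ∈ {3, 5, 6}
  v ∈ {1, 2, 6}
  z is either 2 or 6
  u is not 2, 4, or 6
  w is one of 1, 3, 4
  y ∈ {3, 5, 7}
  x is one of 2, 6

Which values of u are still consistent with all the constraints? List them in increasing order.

3, 5, 7

Among the 7 variables, 4 fits only w (and all 7 values in {1, 2, 3, 4, 5, 6, 7} must be used), so w = 4.
x and z share exactly the 2 values {2, 6}; by pigeonhole those values go to them, so strike 2, 6 from t, v.
That leaves v = 1. Remove 1 from u.
No further eliminations apply; u can still be any of 3, 5, 7.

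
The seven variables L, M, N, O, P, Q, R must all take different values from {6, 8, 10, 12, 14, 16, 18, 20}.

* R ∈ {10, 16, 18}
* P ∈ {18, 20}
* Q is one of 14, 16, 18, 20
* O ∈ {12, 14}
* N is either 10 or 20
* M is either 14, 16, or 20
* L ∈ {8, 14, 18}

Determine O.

The 7 variables draw from only 7 values {8, 10, 12, 14, 16, 18, 20}, so each is used; only L can be 8, hence L = 8.
Among the 6 still-open variables, 12 fits only O (and all 6 values in {10, 12, 14, 16, 18, 20} must be used), so O = 12.

12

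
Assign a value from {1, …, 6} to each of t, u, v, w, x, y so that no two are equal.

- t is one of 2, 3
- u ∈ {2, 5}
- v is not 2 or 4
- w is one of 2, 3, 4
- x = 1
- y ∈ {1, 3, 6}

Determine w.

4

x must be 1 (only option left). So v, y can't be 1.
The 5 still-open variables together cover exactly {2, 3, 4, 5, 6} — 5 values for 5 variables — and 4 appears only in w's list, so w = 4.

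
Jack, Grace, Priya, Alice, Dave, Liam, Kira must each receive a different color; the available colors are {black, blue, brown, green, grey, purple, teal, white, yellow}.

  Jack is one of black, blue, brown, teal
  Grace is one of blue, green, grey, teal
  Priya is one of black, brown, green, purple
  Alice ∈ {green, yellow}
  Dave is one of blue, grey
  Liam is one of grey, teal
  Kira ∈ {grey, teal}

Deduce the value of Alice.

yellow

Liam and Kira between them cover only {grey, teal} — a naked pair. Remove those values from Jack, Grace, Dave.
Dave's domain is down to {blue}, so Dave = blue. So Jack, Grace can't be blue.
That leaves Grace = green. Eliminate green elsewhere: Priya, Alice.
So Alice = yellow.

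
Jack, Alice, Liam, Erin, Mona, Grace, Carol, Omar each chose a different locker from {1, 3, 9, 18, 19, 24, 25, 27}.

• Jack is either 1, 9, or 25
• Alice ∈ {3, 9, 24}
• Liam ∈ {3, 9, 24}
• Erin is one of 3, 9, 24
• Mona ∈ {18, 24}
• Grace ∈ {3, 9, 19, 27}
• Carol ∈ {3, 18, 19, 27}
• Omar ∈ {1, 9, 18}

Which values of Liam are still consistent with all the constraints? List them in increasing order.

The 8 variables together cover exactly {1, 3, 9, 18, 19, 24, 25, 27} — 8 values for 8 variables — and 25 appears only in Jack's list, so Jack = 25.
Among the 7 still-open variables, 1 fits only Omar (and all 7 values in {1, 3, 9, 18, 19, 24, 27} must be used), so Omar = 1.
The 3 variables Alice, Liam, Erin are confined to {3, 9, 24}, which locks those values in; drop them from Mona, Grace, Carol.
Mona must be 18 (only option left). Strike 18 from Carol.
No further eliminations apply; Liam can still be any of 3, 9, 24.

3, 9, 24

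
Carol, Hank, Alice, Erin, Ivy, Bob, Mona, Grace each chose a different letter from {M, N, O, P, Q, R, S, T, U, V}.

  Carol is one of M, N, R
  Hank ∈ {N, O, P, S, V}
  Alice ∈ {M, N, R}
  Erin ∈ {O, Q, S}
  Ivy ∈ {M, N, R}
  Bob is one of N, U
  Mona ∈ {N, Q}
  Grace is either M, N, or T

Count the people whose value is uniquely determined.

The 3 variables Carol, Alice, Ivy are confined to {M, N, R}, which locks those values in; drop them from Hank, Bob, Mona, Grace.
That leaves Bob = U.
Mona has just one choice, so Mona = Q. Remove Q from Erin.
That leaves Grace = T.
Determined: Bob=U, Mona=Q, Grace=T. The other people each still have more than one consistent value. That makes 3.

3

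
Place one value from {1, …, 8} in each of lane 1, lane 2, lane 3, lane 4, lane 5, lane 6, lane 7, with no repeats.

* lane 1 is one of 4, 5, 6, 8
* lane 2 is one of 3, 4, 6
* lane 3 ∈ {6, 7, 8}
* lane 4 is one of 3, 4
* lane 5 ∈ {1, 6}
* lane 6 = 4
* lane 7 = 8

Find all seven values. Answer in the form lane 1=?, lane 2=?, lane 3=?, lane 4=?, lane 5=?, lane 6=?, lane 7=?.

lane 6's domain is down to {4}, so lane 6 = 4. So lane 1, lane 2, lane 4 can't be 4.
lane 7's domain is down to {8}, so lane 7 = 8. So lane 1, lane 3 can't be 8.
lane 4's domain is down to {3}, so lane 4 = 3. So lane 2 can't be 3.
lane 2 must be 6 (only option left). Strike 6 from lane 1, lane 3, lane 5.
lane 3 must be 7 (only option left).
lane 5 must be 1 (only option left).
lane 1 must be 5 (only option left).

lane 1=5, lane 2=6, lane 3=7, lane 4=3, lane 5=1, lane 6=4, lane 7=8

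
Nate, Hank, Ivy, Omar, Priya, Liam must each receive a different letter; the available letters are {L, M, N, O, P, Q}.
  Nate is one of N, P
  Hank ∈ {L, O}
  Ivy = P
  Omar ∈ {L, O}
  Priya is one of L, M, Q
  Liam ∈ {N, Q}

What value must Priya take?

M

Ivy has just one choice, so Ivy = P. So Nate can't be P.
That leaves Nate = N. So Liam can't be N.
Liam has just one choice, so Liam = Q. Eliminate Q elsewhere: Priya.
Among the 3 still-open variables, M fits only Priya (and all 3 values in {L, M, O} must be used), so Priya = M.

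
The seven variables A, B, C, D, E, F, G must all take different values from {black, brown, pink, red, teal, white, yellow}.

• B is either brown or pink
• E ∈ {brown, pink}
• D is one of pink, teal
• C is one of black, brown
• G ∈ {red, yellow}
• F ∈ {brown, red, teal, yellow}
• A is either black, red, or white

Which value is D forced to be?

teal

The 7 variables draw from only 7 values {black, brown, pink, red, teal, white, yellow}, so each is used; only A can be white, hence A = white.
The 6 still-open variables together cover exactly {black, brown, pink, red, teal, yellow} — 6 values for 6 variables — and black appears only in C's list, so C = black.
The 2 variables B and E are confined to {brown, pink}, which locks those values in; drop them from D, F.
So D = teal.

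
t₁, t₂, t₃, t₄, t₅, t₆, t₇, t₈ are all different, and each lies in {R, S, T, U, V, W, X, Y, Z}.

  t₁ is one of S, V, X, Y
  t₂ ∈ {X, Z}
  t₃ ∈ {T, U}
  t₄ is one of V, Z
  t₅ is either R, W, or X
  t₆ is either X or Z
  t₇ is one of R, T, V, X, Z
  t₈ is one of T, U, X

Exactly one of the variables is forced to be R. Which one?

t₇

t₂ and t₆ between them cover only {X, Z} — a naked pair. Remove those values from t₁, t₄, t₅, t₇, t₈.
t₄ must be V (only option left). So t₁, t₇ can't be V.
t₃ and t₈ share exactly the 2 values {T, U}; by pigeonhole those values go to them, so strike T, U from t₇.
So R goes to t₇.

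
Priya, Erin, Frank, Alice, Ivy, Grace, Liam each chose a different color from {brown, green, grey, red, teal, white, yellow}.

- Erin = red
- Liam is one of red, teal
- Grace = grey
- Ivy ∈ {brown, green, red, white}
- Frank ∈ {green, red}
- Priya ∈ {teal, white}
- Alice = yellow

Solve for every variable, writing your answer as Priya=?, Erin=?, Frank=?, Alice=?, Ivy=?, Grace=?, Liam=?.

Priya=white, Erin=red, Frank=green, Alice=yellow, Ivy=brown, Grace=grey, Liam=teal

Erin has just one choice, so Erin = red. Eliminate red elsewhere: Frank, Ivy, Liam.
Frank's domain is down to {green}, so Frank = green. Eliminate green elsewhere: Ivy.
Alice's domain is down to {yellow}, so Alice = yellow.
Grace has just one choice, so Grace = grey.
Liam's domain is down to {teal}, so Liam = teal. Eliminate teal elsewhere: Priya.
Priya must be white (only option left). Remove white from Ivy.
Ivy has just one choice, so Ivy = brown.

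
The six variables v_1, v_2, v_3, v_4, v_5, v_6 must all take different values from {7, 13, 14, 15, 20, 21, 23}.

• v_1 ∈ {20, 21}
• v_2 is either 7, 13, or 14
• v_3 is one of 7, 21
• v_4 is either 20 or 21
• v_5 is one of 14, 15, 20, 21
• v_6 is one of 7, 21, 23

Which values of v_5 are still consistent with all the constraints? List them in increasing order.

v_1 and v_4 between them cover only {20, 21} — a naked pair. Remove those values from v_3, v_5, v_6.
v_3 must be 7 (only option left). Strike 7 from v_2, v_6.
v_6 has just one choice, so v_6 = 23.
No further eliminations apply; v_5 can still be any of 14, 15.

14, 15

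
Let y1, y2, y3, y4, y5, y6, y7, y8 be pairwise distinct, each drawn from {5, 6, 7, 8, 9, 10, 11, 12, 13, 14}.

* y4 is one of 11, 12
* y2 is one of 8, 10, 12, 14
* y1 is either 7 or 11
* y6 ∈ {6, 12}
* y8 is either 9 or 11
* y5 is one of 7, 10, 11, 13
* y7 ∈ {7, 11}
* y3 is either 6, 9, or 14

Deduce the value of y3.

y1 and y7 share exactly the 2 values {7, 11}; by pigeonhole those values go to them, so strike 7, 11 from y4, y5, y8.
y4 must be 12 (only option left). Eliminate 12 elsewhere: y2, y6.
y6 has just one choice, so y6 = 6. Remove 6 from y3.
y8 must be 9 (only option left). Eliminate 9 elsewhere: y3.
So y3 = 14.

14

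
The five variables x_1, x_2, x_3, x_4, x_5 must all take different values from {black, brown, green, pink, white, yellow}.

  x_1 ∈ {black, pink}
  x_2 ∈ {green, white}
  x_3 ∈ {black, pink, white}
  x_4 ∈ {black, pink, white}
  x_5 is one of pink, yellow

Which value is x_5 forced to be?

yellow

The 5 variables draw from only 5 values {black, green, pink, white, yellow}, so each is used; only x_2 can be green, hence x_2 = green.
The 4 still-open variables draw from only 4 values {black, pink, white, yellow}, so each is used; only x_5 can be yellow, hence x_5 = yellow.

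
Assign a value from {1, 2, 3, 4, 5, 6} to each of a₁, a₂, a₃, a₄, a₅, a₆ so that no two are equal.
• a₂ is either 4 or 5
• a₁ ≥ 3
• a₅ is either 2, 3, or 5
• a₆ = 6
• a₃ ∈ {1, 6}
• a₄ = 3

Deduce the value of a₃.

a₄ has just one choice, so a₄ = 3. So a₁, a₅ can't be 3.
a₆ has just one choice, so a₆ = 6. So a₁, a₃ can't be 6.
So a₃ = 1.

1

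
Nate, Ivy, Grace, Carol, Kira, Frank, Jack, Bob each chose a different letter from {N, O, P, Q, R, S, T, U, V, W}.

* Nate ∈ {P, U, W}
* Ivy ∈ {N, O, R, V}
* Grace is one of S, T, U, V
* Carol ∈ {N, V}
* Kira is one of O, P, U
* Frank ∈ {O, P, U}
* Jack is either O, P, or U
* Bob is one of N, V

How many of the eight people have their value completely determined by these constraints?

The 2 variables Carol and Bob are confined to {N, V}, which locks those values in; drop them from Ivy, Grace.
The 3 variables Kira, Frank, Jack are confined to {O, P, U}, which locks those values in; drop them from Nate, Ivy, Grace.
Nate's domain is down to {W}, so Nate = W.
Ivy must be R (only option left).
Determined: Nate=W, Ivy=R. The other people each still have more than one consistent value. That makes 2.

2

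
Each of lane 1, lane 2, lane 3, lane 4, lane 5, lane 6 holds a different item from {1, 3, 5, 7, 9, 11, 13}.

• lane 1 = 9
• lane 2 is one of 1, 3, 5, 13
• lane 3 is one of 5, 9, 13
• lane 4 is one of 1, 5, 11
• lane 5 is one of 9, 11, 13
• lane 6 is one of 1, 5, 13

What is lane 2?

lane 1 must be 9 (only option left). Strike 9 from lane 3, lane 5.
The 5 still-open variables together cover exactly {1, 3, 5, 11, 13} — 5 values for 5 variables — and 3 appears only in lane 2's list, so lane 2 = 3.

3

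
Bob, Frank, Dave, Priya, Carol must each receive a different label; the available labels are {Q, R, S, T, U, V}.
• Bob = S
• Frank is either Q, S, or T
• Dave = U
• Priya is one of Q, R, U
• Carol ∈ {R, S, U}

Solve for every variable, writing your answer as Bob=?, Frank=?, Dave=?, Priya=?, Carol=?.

Bob has just one choice, so Bob = S. Strike S from Frank, Carol.
Dave must be U (only option left). Strike U from Priya, Carol.
Carol has just one choice, so Carol = R. Eliminate R elsewhere: Priya.
Priya must be Q (only option left). Remove Q from Frank.
That leaves Frank = T.

Bob=S, Frank=T, Dave=U, Priya=Q, Carol=R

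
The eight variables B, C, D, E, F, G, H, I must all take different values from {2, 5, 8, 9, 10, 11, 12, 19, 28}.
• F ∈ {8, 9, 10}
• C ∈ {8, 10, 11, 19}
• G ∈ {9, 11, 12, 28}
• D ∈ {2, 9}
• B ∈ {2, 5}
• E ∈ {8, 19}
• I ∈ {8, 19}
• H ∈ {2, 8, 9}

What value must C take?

11

The 2 variables E and I are confined to {8, 19}, which locks those values in; drop them from C, F, H.
The 2 variables D and H are confined to {2, 9}, which locks those values in; drop them from B, F, G.
B has just one choice, so B = 5.
F must be 10 (only option left). So C can't be 10.
So C = 11.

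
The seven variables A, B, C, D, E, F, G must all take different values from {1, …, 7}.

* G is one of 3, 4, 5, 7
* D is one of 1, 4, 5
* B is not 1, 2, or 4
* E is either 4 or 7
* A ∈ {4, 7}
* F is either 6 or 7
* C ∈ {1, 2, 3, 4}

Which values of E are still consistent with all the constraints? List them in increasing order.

4, 7

The 7 variables together cover exactly {1, 2, 3, 4, 5, 6, 7} — 7 values for 7 variables — and 2 appears only in C's list, so C = 2.
Among the 6 still-open variables, 1 fits only D (and all 6 values in {1, 3, 4, 5, 6, 7} must be used), so D = 1.
The 2 variables A and E are confined to {4, 7}, which locks those values in; drop them from B, F, G.
F has just one choice, so F = 6. Remove 6 from B.
No further eliminations apply; E can still be any of 4, 7.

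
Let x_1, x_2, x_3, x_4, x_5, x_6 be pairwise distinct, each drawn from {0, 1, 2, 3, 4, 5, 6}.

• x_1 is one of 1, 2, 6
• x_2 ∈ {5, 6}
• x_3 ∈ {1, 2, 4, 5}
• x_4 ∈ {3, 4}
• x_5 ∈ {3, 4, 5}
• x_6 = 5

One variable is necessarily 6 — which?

x_2

x_6's domain is down to {5}, so x_6 = 5. Remove 5 from x_2, x_3, x_5.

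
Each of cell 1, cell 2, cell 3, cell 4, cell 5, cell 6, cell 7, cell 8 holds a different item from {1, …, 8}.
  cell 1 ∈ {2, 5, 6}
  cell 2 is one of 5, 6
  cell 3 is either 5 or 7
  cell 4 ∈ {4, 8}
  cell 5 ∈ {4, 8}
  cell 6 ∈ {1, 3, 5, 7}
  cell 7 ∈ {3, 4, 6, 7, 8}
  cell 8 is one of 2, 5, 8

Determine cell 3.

7

Among the 8 variables, 1 fits only cell 6 (and all 8 values in {1, 2, 3, 4, 5, 6, 7, 8} must be used), so cell 6 = 1.
Among the 7 still-open variables, 3 fits only cell 7 (and all 7 values in {2, 3, 4, 5, 6, 7, 8} must be used), so cell 7 = 3.
Among the 6 still-open variables, 7 fits only cell 3 (and all 6 values in {2, 4, 5, 6, 7, 8} must be used), so cell 3 = 7.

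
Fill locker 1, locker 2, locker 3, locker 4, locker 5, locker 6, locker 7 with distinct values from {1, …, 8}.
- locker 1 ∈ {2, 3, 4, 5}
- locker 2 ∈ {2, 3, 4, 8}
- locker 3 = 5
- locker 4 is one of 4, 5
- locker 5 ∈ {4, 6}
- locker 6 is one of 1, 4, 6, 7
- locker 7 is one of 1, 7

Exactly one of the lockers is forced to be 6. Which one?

locker 5

locker 3 has just one choice, so locker 3 = 5. So locker 1, locker 4 can't be 5.
That leaves locker 4 = 4. So locker 1, locker 2, locker 5, locker 6 can't be 4.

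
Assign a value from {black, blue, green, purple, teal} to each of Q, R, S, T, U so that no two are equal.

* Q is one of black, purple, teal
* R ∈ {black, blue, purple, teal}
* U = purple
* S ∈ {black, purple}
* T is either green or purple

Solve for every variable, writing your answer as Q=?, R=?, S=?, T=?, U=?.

U's domain is down to {purple}, so U = purple. Remove purple from Q, R, S, T.
That leaves S = black. So Q, R can't be black.
T has just one choice, so T = green.
Q's domain is down to {teal}, so Q = teal. Strike teal from R.
R's domain is down to {blue}, so R = blue.

Q=teal, R=blue, S=black, T=green, U=purple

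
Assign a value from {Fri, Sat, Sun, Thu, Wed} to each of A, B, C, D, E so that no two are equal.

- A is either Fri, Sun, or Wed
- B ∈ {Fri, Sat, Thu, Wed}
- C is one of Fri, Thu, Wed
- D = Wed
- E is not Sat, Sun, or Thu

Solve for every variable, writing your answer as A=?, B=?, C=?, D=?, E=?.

D has just one choice, so D = Wed. Eliminate Wed elsewhere: A, B, C, E.
E has just one choice, so E = Fri. Remove Fri from A, B, C.
A must be Sun (only option left).
C must be Thu (only option left). Remove Thu from B.
B has just one choice, so B = Sat.

A=Sun, B=Sat, C=Thu, D=Wed, E=Fri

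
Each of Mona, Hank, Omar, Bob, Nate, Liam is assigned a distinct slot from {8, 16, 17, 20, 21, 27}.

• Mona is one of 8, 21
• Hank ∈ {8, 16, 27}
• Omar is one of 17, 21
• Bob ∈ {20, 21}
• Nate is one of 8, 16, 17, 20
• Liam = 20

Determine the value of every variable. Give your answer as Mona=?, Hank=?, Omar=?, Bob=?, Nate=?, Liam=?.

Liam has just one choice, so Liam = 20. Remove 20 from Bob, Nate.
Bob must be 21 (only option left). Eliminate 21 elsewhere: Mona, Omar.
Mona has just one choice, so Mona = 8. So Hank, Nate can't be 8.
That leaves Omar = 17. So Nate can't be 17.
That leaves Nate = 16. So Hank can't be 16.
Hank's domain is down to {27}, so Hank = 27.

Mona=8, Hank=27, Omar=17, Bob=21, Nate=16, Liam=20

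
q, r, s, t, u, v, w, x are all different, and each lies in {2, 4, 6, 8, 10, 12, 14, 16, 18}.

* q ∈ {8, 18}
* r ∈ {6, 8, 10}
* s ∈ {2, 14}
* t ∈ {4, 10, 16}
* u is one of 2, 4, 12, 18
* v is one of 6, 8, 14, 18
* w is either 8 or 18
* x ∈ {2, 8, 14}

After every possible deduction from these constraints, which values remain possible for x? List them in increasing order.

q and w share exactly the 2 values {8, 18}; by pigeonhole those values go to them, so strike 8, 18 from r, u, v, x.
s and x share exactly the 2 values {2, 14}; by pigeonhole those values go to them, so strike 2, 14 from u, v.
That leaves v = 6. Strike 6 from r.
r must be 10 (only option left). Strike 10 from t.
No further eliminations apply; x can still be any of 2, 14.

2, 14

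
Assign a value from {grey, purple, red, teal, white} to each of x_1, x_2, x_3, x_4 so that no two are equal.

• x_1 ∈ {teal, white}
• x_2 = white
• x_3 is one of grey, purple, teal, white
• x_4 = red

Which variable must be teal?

x_1

x_2's domain is down to {white}, so x_2 = white. Remove white from x_1, x_3.
So teal goes to x_1.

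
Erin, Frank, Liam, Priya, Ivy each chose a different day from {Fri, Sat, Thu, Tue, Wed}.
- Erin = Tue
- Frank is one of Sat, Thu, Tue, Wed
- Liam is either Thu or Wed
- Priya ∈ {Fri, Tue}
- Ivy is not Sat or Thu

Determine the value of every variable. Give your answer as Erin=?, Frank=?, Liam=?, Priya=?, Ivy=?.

Erin=Tue, Frank=Sat, Liam=Thu, Priya=Fri, Ivy=Wed

Erin has just one choice, so Erin = Tue. Strike Tue from Frank, Priya, Ivy.
That leaves Priya = Fri. Eliminate Fri elsewhere: Ivy.
That leaves Ivy = Wed. Strike Wed from Frank, Liam.
Liam's domain is down to {Thu}, so Liam = Thu. Remove Thu from Frank.
That leaves Frank = Sat.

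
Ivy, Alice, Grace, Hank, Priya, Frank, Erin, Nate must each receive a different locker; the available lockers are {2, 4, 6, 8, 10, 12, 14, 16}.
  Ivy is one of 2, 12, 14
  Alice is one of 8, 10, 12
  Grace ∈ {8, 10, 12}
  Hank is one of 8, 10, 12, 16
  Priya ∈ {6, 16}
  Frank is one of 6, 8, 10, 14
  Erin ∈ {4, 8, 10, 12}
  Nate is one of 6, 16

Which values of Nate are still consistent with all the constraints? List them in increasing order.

The 8 variables together cover exactly {2, 4, 6, 8, 10, 12, 14, 16} — 8 values for 8 variables — and 2 appears only in Ivy's list, so Ivy = 2.
The 7 still-open variables draw from only 7 values {4, 6, 8, 10, 12, 14, 16}, so each is used; only Erin can be 4, hence Erin = 4.
Among the 6 still-open variables, 14 fits only Frank (and all 6 values in {6, 8, 10, 12, 14, 16} must be used), so Frank = 14.
Priya and Nate between them cover only {6, 16} — a naked pair. Remove those values from Hank.
No further eliminations apply; Nate can still be any of 6, 16.

6, 16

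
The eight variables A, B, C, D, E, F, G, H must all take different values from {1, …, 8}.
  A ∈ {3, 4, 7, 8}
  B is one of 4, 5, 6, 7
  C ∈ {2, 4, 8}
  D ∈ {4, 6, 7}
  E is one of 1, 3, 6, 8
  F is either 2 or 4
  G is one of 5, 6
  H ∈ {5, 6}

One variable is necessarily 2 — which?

The 8 variables draw from only 8 values {1, 2, 3, 4, 5, 6, 7, 8}, so each is used; only E can be 1, hence E = 1.
The 7 still-open variables together cover exactly {2, 3, 4, 5, 6, 7, 8} — 7 values for 7 variables — and 3 appears only in A's list, so A = 3.
Among the 6 still-open variables, 8 fits only C (and all 6 values in {2, 4, 5, 6, 7, 8} must be used), so C = 8.
The 5 still-open variables together cover exactly {2, 4, 5, 6, 7} — 5 values for 5 variables — and 2 appears only in F's list, so F = 2.

F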